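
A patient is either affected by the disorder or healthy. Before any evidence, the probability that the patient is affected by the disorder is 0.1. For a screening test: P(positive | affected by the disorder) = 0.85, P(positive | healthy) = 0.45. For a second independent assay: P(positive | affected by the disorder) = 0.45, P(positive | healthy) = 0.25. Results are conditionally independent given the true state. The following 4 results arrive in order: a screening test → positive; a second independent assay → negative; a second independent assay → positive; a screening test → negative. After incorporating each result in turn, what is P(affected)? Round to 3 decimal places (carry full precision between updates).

After a screening test='positive': P(affected) = 0.85·0.1000 / (0.85·0.1000 + 0.45·0.9000) ≈ 0.1735
After a second independent assay='negative': P(affected) = 0.55·0.1735 / (0.55·0.1735 + 0.75·0.8265) ≈ 0.1334
After a second independent assay='positive': P(affected) = 0.45·0.1334 / (0.45·0.1334 + 0.25·0.8666) ≈ 0.2169
After a screening test='negative': P(affected) = 0.15·0.2169 / (0.15·0.2169 + 0.55·0.7831) ≈ 0.0702

0.070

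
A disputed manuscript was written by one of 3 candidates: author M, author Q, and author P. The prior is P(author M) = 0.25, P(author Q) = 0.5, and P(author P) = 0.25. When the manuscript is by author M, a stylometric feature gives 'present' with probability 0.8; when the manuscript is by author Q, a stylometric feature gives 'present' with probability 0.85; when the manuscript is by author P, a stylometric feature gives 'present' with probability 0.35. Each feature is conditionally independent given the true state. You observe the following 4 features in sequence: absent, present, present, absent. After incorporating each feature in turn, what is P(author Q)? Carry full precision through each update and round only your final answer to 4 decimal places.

After 'absent': normaliser = 0.2·0.2500 + 0.15·0.5000 + 0.65·0.2500; P(author M) ≈ 0.1739, P(author Q) ≈ 0.2609, P(author P) ≈ 0.5652
After 'present': normaliser = 0.8·0.1739 + 0.85·0.2609 + 0.35·0.5652; P(author M) ≈ 0.2490, P(author Q) ≈ 0.3969, P(author P) ≈ 0.3541
After 'present': normaliser = 0.8·0.2490 + 0.85·0.3969 + 0.35·0.3541; P(author M) ≈ 0.3016, P(author Q) ≈ 0.5108, P(author P) ≈ 0.1876
After 'absent': normaliser = 0.2·0.3016 + 0.15·0.5108 + 0.65·0.1876; P(author M) ≈ 0.2330, P(author Q) ≈ 0.2959, P(author P) ≈ 0.4711

0.2959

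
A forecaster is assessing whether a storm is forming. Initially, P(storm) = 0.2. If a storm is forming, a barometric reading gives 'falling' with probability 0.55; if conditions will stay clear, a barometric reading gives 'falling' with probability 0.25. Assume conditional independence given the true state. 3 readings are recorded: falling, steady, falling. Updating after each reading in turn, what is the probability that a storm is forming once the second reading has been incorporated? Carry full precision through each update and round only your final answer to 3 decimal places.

After 'falling': P(storm) = 0.55·0.2000 / (0.55·0.2000 + 0.25·0.8000) ≈ 0.3548
After 'steady': P(storm) = 0.45·0.3548 / (0.45·0.3548 + 0.75·0.6452) ≈ 0.2481

0.248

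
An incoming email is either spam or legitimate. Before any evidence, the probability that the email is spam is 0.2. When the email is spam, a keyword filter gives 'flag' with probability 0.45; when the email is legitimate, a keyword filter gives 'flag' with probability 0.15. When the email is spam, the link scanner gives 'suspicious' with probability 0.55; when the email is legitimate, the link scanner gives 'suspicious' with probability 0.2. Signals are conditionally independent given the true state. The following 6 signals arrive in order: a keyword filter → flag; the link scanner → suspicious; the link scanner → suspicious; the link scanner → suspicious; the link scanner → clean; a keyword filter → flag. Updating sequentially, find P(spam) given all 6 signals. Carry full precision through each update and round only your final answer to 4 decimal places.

0.9634

After a keyword filter='flag': P(spam) = 0.45·0.2000 / (0.45·0.2000 + 0.15·0.8000) ≈ 0.4286
After the link scanner='suspicious': P(spam) = 0.55·0.4286 / (0.55·0.4286 + 0.2·0.5714) ≈ 0.6735
After the link scanner='suspicious': P(spam) = 0.55·0.6735 / (0.55·0.6735 + 0.2·0.3265) ≈ 0.8501
After the link scanner='suspicious': P(spam) = 0.55·0.8501 / (0.55·0.8501 + 0.2·0.1499) ≈ 0.9398
After the link scanner='clean': P(spam) = 0.45·0.9398 / (0.45·0.9398 + 0.8·0.0602) ≈ 0.8977
After a keyword filter='flag': P(spam) = 0.45·0.8977 / (0.45·0.8977 + 0.15·0.1023) ≈ 0.9634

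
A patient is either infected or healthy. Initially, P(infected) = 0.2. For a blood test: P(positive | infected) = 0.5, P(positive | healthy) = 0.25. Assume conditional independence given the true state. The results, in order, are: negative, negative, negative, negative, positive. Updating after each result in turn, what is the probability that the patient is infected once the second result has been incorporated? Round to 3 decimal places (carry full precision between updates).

0.100

After 'negative': P(infected) = 0.5·0.2000 / (0.5·0.2000 + 0.75·0.8000) ≈ 0.1429
After 'negative': P(infected) = 0.5·0.1429 / (0.5·0.1429 + 0.75·0.8571) ≈ 0.1000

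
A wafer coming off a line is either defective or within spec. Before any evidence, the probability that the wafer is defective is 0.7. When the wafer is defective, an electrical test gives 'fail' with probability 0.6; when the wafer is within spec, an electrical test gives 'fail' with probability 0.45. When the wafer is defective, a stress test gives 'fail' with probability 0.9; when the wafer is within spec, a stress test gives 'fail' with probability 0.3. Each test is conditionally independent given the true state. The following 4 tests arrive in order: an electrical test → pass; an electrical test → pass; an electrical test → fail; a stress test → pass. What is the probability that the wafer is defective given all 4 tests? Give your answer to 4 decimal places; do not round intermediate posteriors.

0.1903

After an electrical test='pass': P(defective) = 0.4·0.7000 / (0.4·0.7000 + 0.55·0.3000) ≈ 0.6292
After an electrical test='pass': P(defective) = 0.4·0.6292 / (0.4·0.6292 + 0.55·0.3708) ≈ 0.5524
After an electrical test='fail': P(defective) = 0.6·0.5524 / (0.6·0.5524 + 0.45·0.4476) ≈ 0.6220
After a stress test='pass': P(defective) = 0.1·0.6220 / (0.1·0.6220 + 0.7·0.3780) ≈ 0.1903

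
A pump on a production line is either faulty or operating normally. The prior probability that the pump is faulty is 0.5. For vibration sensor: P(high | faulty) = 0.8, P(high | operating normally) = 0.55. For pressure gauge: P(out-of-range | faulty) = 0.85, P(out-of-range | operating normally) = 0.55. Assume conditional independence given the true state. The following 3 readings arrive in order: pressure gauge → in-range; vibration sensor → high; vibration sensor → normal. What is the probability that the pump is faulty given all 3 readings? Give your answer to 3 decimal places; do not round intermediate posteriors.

After pressure gauge='in-range': P(faulty) = 0.15·0.5000 / (0.15·0.5000 + 0.45·0.5000) ≈ 0.2500
After vibration sensor='high': P(faulty) = 0.8·0.2500 / (0.8·0.2500 + 0.55·0.7500) ≈ 0.3265
After vibration sensor='normal': P(faulty) = 0.2·0.3265 / (0.2·0.3265 + 0.45·0.6735) ≈ 0.1773

0.177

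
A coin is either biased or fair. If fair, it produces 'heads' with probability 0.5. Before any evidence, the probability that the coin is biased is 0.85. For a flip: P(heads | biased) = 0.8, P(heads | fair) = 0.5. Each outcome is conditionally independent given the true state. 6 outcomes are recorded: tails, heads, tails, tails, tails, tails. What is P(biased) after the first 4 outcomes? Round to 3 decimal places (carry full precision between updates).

0.367

After 'tails': P(biased) = 0.2·0.8500 / (0.2·0.8500 + 0.5·0.1500) ≈ 0.6939
After 'heads': P(biased) = 0.8·0.6939 / (0.8·0.6939 + 0.5·0.3061) ≈ 0.7839
After 'tails': P(biased) = 0.2·0.7839 / (0.2·0.7839 + 0.5·0.2161) ≈ 0.5919
After 'tails': P(biased) = 0.2·0.5919 / (0.2·0.5919 + 0.5·0.4081) ≈ 0.3672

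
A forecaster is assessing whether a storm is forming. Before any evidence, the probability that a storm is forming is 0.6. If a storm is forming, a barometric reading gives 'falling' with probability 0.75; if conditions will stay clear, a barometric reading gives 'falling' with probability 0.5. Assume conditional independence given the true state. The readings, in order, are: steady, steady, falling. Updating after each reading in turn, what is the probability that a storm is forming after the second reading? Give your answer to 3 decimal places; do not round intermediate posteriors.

After 'steady': P(storm) = 0.25·0.6000 / (0.25·0.6000 + 0.5·0.4000) ≈ 0.4286
After 'steady': P(storm) = 0.25·0.4286 / (0.25·0.4286 + 0.5·0.5714) ≈ 0.2727

0.273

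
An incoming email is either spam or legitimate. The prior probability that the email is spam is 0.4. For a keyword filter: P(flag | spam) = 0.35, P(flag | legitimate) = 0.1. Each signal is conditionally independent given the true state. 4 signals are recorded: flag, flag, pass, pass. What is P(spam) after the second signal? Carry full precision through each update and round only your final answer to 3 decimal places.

After 'flag': P(spam) = 0.35·0.4000 / (0.35·0.4000 + 0.1·0.6000) ≈ 0.7000
After 'flag': P(spam) = 0.35·0.7000 / (0.35·0.7000 + 0.1·0.3000) ≈ 0.8909

0.891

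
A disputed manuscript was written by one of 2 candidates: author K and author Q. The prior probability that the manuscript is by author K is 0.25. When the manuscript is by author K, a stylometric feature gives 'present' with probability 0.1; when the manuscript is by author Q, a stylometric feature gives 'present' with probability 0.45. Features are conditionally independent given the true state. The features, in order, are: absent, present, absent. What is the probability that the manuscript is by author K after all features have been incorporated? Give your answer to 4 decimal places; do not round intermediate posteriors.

0.1655

After 'absent': P(author K) = 0.9·0.2500 / (0.9·0.2500 + 0.55·0.7500) ≈ 0.3529
After 'present': P(author K) = 0.1·0.3529 / (0.1·0.3529 + 0.45·0.6471) ≈ 0.1081
After 'absent': P(author K) = 0.9·0.1081 / (0.9·0.1081 + 0.55·0.8919) ≈ 0.1655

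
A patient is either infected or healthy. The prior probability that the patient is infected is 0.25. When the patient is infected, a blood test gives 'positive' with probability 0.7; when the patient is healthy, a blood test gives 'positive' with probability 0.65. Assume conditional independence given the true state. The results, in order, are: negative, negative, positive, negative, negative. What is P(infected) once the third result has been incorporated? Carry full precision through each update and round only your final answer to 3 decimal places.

0.209

After 'negative': P(infected) = 0.3·0.2500 / (0.3·0.2500 + 0.35·0.7500) ≈ 0.2222
After 'negative': P(infected) = 0.3·0.2222 / (0.3·0.2222 + 0.35·0.7778) ≈ 0.1967
After 'positive': P(infected) = 0.7·0.1967 / (0.7·0.1967 + 0.65·0.8033) ≈ 0.2087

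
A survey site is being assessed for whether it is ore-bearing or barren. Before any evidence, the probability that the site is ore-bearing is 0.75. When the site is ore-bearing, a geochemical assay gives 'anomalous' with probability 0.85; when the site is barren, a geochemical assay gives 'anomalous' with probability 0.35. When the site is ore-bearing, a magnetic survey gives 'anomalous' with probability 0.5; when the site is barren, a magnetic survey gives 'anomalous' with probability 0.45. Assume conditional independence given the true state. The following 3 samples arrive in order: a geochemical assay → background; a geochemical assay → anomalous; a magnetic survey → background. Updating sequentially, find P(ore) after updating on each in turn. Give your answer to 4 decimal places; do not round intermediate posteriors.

0.6045

Apply Bayes' rule sequentially, carrying P(ore) forward.
After a geochemical assay='background': P(ore) = 0.15·0.7500 / (0.15·0.7500 + 0.65·0.2500) ≈ 0.4091
After a geochemical assay='anomalous': P(ore) = 0.85·0.4091 / (0.85·0.4091 + 0.35·0.5909) ≈ 0.6270
After a magnetic survey='background': P(ore) = 0.5·0.6270 / (0.5·0.6270 + 0.55·0.3730) ≈ 0.6045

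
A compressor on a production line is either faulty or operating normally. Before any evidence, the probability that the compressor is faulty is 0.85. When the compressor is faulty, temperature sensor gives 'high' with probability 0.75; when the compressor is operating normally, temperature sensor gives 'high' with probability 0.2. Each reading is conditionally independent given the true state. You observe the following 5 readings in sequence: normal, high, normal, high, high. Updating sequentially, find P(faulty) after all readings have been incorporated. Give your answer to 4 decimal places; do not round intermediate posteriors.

After 'normal': P(faulty) = 0.25·0.8500 / (0.25·0.8500 + 0.8·0.1500) ≈ 0.6391
After 'high': P(faulty) = 0.75·0.6391 / (0.75·0.6391 + 0.2·0.3609) ≈ 0.8691
After 'normal': P(faulty) = 0.25·0.8691 / (0.25·0.8691 + 0.8·0.1309) ≈ 0.6748
After 'high': P(faulty) = 0.75·0.6748 / (0.75·0.6748 + 0.2·0.3252) ≈ 0.8861
After 'high': P(faulty) = 0.75·0.8861 / (0.75·0.8861 + 0.2·0.1139) ≈ 0.9669

0.9669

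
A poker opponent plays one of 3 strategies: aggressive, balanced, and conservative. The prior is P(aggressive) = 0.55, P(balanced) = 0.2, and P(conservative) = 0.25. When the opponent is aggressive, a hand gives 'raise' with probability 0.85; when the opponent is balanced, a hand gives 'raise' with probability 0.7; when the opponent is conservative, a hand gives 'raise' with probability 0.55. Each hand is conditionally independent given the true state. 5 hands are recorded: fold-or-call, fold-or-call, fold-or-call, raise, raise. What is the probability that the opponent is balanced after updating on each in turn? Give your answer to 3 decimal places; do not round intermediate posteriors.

0.243

Apply Bayes' rule sequentially, carrying P(balanced) forward.
After 'fold-or-call': normaliser = 0.15·0.5500 + 0.3·0.2000 + 0.45·0.2500; P(aggressive) ≈ 0.3235, P(balanced) ≈ 0.2353, P(conservative) ≈ 0.4412
After 'fold-or-call': normaliser = 0.15·0.3235 + 0.3·0.2353 + 0.45·0.4412; P(aggressive) ≈ 0.1528, P(balanced) ≈ 0.2222, P(conservative) ≈ 0.6250
After 'fold-or-call': normaliser = 0.15·0.1528 + 0.3·0.2222 + 0.45·0.6250; P(aggressive) ≈ 0.0618, P(balanced) ≈ 0.1798, P(conservative) ≈ 0.7584
After 'raise': normaliser = 0.85·0.0618 + 0.7·0.1798 + 0.55·0.7584; P(aggressive) ≈ 0.0882, P(balanced) ≈ 0.2113, P(conservative) ≈ 0.7005
After 'raise': normaliser = 0.85·0.0882 + 0.7·0.2113 + 0.55·0.7005; P(aggressive) ≈ 0.1233, P(balanced) ≈ 0.2432, P(conservative) ≈ 0.6335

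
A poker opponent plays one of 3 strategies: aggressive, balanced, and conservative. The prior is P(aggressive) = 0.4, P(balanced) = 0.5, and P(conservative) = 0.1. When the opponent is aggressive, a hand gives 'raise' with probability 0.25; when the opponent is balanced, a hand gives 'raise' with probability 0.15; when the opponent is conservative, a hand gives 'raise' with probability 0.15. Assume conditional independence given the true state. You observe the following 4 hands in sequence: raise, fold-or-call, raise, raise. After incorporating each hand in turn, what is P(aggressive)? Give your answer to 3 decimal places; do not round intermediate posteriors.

After 'raise': normaliser = 0.25·0.4000 + 0.15·0.5000 + 0.15·0.1000; P(aggressive) ≈ 0.5263, P(balanced) ≈ 0.3947, P(conservative) ≈ 0.0789
After 'fold-or-call': normaliser = 0.75·0.5263 + 0.85·0.3947 + 0.85·0.0789; P(aggressive) ≈ 0.4950, P(balanced) ≈ 0.4208, P(conservative) ≈ 0.0842
After 'raise': normaliser = 0.25·0.4950 + 0.15·0.4208 + 0.15·0.0842; P(aggressive) ≈ 0.6203, P(balanced) ≈ 0.3164, P(conservative) ≈ 0.0633
After 'raise': normaliser = 0.25·0.6203 + 0.15·0.3164 + 0.15·0.0633; P(aggressive) ≈ 0.7314, P(balanced) ≈ 0.2238, P(conservative) ≈ 0.0448

0.731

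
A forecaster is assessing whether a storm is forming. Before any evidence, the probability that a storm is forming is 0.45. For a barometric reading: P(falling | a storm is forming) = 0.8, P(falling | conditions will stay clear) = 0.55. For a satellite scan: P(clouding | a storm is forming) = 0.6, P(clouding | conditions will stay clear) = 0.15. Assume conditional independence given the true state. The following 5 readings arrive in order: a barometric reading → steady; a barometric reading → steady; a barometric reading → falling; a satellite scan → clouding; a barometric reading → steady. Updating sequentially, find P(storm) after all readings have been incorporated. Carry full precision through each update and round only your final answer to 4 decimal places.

After a barometric reading='steady': P(storm) = 0.2·0.4500 / (0.2·0.4500 + 0.45·0.5500) ≈ 0.2667
After a barometric reading='steady': P(storm) = 0.2·0.2667 / (0.2·0.2667 + 0.45·0.7333) ≈ 0.1391
After a barometric reading='falling': P(storm) = 0.8·0.1391 / (0.8·0.1391 + 0.55·0.8609) ≈ 0.1903
After a satellite scan='clouding': P(storm) = 0.6·0.1903 / (0.6·0.1903 + 0.15·0.8097) ≈ 0.4846
After a barometric reading='steady': P(storm) = 0.2·0.4846 / (0.2·0.4846 + 0.45·0.5154) ≈ 0.2947

0.2947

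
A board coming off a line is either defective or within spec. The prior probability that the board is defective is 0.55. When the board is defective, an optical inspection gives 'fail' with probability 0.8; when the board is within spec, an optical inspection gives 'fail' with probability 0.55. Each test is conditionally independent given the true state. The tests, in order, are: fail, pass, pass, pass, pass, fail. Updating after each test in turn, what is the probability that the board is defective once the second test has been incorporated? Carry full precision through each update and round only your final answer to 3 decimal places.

After 'fail': P(defective) = 0.8·0.5500 / (0.8·0.5500 + 0.55·0.4500) ≈ 0.6400
After 'pass': P(defective) = 0.2·0.6400 / (0.2·0.6400 + 0.45·0.3600) ≈ 0.4414

0.441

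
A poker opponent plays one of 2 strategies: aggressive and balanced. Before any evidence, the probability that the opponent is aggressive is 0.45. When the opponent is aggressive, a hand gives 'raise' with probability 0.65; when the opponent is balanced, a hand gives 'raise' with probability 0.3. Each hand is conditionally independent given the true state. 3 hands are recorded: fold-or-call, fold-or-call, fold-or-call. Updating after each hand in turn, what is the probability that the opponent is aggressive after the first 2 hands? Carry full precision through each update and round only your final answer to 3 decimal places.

After 'fold-or-call': P(aggressive) = 0.35·0.4500 / (0.35·0.4500 + 0.7·0.5500) ≈ 0.2903
After 'fold-or-call': P(aggressive) = 0.35·0.2903 / (0.35·0.2903 + 0.7·0.7097) ≈ 0.1698

0.170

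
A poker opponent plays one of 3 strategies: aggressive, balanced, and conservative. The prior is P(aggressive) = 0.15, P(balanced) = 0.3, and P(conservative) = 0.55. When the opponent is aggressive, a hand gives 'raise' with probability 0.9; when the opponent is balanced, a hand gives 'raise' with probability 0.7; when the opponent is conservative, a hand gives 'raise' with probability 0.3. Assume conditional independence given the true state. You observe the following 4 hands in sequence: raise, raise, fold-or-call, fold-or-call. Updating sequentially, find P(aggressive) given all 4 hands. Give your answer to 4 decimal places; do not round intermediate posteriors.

After 'raise': normaliser = 0.9·0.1500 + 0.7·0.3000 + 0.3·0.5500; P(aggressive) ≈ 0.2647, P(balanced) ≈ 0.4118, P(conservative) ≈ 0.3235
After 'raise': normaliser = 0.9·0.2647 + 0.7·0.4118 + 0.3·0.3235; P(aggressive) ≈ 0.3821, P(balanced) ≈ 0.4623, P(conservative) ≈ 0.1557
After 'fold-or-call': normaliser = 0.1·0.3821 + 0.3·0.4623 + 0.7·0.1557; P(aggressive) ≈ 0.1337, P(balanced) ≈ 0.4851, P(conservative) ≈ 0.3812
After 'fold-or-call': normaliser = 0.1·0.1337 + 0.3·0.4851 + 0.7·0.3812; P(aggressive) ≈ 0.0314, P(balanced) ≈ 0.3419, P(conservative) ≈ 0.6267

0.0314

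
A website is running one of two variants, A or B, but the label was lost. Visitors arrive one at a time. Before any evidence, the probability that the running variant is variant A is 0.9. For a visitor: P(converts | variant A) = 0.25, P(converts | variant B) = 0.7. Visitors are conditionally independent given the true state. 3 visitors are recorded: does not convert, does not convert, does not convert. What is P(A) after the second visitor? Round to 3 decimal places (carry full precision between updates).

0.983

Each posterior becomes the prior for the next update.
After 'does not convert': P(A) = 0.75·0.9000 / (0.75·0.9000 + 0.3·0.1000) ≈ 0.9574
After 'does not convert': P(A) = 0.75·0.9574 / (0.75·0.9574 + 0.3·0.0426) ≈ 0.9825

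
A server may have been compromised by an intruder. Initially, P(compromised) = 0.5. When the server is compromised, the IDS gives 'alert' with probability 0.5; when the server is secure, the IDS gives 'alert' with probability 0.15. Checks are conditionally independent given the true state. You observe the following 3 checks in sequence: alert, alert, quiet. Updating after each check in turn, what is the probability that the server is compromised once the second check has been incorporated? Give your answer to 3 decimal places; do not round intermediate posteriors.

0.917

After 'alert': P(compromised) = 0.5·0.5000 / (0.5·0.5000 + 0.15·0.5000) ≈ 0.7692
After 'alert': P(compromised) = 0.5·0.7692 / (0.5·0.7692 + 0.15·0.2308) ≈ 0.9174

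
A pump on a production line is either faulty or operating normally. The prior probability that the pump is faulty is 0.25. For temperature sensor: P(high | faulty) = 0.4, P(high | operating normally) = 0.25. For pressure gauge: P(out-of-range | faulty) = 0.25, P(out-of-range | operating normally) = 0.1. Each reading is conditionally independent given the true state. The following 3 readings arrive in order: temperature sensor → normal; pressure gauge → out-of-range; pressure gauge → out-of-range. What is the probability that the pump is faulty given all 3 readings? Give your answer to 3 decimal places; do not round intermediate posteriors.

After temperature sensor='normal': P(faulty) = 0.6·0.2500 / (0.6·0.2500 + 0.75·0.7500) ≈ 0.2105
After pressure gauge='out-of-range': P(faulty) = 0.25·0.2105 / (0.25·0.2105 + 0.1·0.7895) ≈ 0.4000
After pressure gauge='out-of-range': P(faulty) = 0.25·0.4000 / (0.25·0.4000 + 0.1·0.6000) ≈ 0.6250

0.625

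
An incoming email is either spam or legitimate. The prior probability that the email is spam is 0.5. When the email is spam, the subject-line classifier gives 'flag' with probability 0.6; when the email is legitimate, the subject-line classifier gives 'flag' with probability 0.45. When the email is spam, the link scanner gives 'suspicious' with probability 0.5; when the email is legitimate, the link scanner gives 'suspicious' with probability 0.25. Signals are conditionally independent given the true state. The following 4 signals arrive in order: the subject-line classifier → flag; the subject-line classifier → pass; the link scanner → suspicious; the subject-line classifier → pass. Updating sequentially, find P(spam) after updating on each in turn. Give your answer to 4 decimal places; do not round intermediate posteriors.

0.5851

After the subject-line classifier='flag': P(spam) = 0.6·0.5000 / (0.6·0.5000 + 0.45·0.5000) ≈ 0.5714
After the subject-line classifier='pass': P(spam) = 0.4·0.5714 / (0.4·0.5714 + 0.55·0.4286) ≈ 0.4923
After the link scanner='suspicious': P(spam) = 0.5·0.4923 / (0.5·0.4923 + 0.25·0.5077) ≈ 0.6598
After the subject-line classifier='pass': P(spam) = 0.4·0.6598 / (0.4·0.6598 + 0.55·0.3402) ≈ 0.5851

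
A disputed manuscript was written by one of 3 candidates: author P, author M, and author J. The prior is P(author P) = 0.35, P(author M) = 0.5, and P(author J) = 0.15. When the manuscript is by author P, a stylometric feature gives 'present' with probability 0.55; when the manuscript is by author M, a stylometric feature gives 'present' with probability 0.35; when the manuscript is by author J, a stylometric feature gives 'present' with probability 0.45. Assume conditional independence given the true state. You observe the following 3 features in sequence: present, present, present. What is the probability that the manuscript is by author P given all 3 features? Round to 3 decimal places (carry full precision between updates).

0.624

After 'present': normaliser = 0.55·0.3500 + 0.35·0.5000 + 0.45·0.1500; P(author P) ≈ 0.4425, P(author M) ≈ 0.4023, P(author J) ≈ 0.1552
After 'present': normaliser = 0.55·0.4425 + 0.35·0.4023 + 0.45·0.1552; P(author P) ≈ 0.5361, P(author M) ≈ 0.3101, P(author J) ≈ 0.1538
After 'present': normaliser = 0.55·0.5361 + 0.35·0.3101 + 0.45·0.1538; P(author P) ≈ 0.6239, P(author M) ≈ 0.2297, P(author J) ≈ 0.1464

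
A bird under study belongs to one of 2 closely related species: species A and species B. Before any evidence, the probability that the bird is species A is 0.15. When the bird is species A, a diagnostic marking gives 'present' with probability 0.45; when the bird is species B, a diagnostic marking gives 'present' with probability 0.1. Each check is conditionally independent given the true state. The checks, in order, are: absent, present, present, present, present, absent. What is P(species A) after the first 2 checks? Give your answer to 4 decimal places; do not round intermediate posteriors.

0.3267

After 'absent': P(species A) = 0.55·0.1500 / (0.55·0.1500 + 0.9·0.8500) ≈ 0.0973
After 'present': P(species A) = 0.45·0.0973 / (0.45·0.0973 + 0.1·0.9027) ≈ 0.3267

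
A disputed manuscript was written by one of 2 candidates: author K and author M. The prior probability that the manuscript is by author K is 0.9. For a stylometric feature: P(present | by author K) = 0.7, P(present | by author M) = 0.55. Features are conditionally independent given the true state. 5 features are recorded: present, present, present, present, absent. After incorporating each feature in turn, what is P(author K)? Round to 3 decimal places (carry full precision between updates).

0.940

Each posterior becomes the prior for the next update.
After 'present': P(author K) = 0.7·0.9000 / (0.7·0.9000 + 0.55·0.1000) ≈ 0.9197
After 'present': P(author K) = 0.7·0.9197 / (0.7·0.9197 + 0.55·0.0803) ≈ 0.9358
After 'present': P(author K) = 0.7·0.9358 / (0.7·0.9358 + 0.55·0.0642) ≈ 0.9489
After 'present': P(author K) = 0.7·0.9489 / (0.7·0.9489 + 0.55·0.0511) ≈ 0.9594
After 'absent': P(author K) = 0.3·0.9594 / (0.3·0.9594 + 0.45·0.0406) ≈ 0.9403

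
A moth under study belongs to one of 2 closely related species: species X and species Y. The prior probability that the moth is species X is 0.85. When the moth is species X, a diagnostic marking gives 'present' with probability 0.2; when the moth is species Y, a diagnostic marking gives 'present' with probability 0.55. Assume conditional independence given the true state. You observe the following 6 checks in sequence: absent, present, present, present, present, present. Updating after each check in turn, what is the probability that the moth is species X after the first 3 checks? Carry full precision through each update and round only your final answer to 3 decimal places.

0.571

Apply Bayes' rule sequentially, carrying P(species X) forward.
After 'absent': P(species X) = 0.8·0.8500 / (0.8·0.8500 + 0.45·0.1500) ≈ 0.9097
After 'present': P(species X) = 0.2·0.9097 / (0.2·0.9097 + 0.55·0.0903) ≈ 0.7856
After 'present': P(species X) = 0.2·0.7856 / (0.2·0.7856 + 0.55·0.2144) ≈ 0.5712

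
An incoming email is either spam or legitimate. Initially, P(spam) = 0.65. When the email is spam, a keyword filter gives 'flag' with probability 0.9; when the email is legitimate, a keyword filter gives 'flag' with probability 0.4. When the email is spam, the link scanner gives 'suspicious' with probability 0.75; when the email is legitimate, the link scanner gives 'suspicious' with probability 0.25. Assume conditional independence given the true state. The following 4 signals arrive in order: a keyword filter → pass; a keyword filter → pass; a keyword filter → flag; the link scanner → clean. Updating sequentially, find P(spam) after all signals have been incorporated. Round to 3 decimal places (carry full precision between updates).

0.037

Each posterior becomes the prior for the next update.
After a keyword filter='pass': P(spam) = 0.1·0.6500 / (0.1·0.6500 + 0.6·0.3500) ≈ 0.2364
After a keyword filter='pass': P(spam) = 0.1·0.2364 / (0.1·0.2364 + 0.6·0.7636) ≈ 0.0491
After a keyword filter='flag': P(spam) = 0.9·0.0491 / (0.9·0.0491 + 0.4·0.9509) ≈ 0.1040
After the link scanner='clean': P(spam) = 0.25·0.1040 / (0.25·0.1040 + 0.75·0.8960) ≈ 0.0372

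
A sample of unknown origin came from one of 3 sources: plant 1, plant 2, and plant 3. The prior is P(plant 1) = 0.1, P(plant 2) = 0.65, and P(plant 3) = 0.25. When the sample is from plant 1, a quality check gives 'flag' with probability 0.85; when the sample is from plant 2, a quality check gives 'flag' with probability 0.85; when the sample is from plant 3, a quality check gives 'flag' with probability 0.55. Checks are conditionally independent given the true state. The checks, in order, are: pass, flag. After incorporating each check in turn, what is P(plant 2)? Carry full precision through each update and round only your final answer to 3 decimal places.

0.526

Apply Bayes' rule sequentially, carrying P(plant 2) forward.
After 'pass': normaliser = 0.15·0.1000 + 0.15·0.6500 + 0.45·0.2500; P(plant 1) ≈ 0.0667, P(plant 2) ≈ 0.4333, P(plant 3) ≈ 0.5000
After 'flag': normaliser = 0.85·0.0667 + 0.85·0.4333 + 0.55·0.5000; P(plant 1) ≈ 0.0810, P(plant 2) ≈ 0.5262, P(plant 3) ≈ 0.3929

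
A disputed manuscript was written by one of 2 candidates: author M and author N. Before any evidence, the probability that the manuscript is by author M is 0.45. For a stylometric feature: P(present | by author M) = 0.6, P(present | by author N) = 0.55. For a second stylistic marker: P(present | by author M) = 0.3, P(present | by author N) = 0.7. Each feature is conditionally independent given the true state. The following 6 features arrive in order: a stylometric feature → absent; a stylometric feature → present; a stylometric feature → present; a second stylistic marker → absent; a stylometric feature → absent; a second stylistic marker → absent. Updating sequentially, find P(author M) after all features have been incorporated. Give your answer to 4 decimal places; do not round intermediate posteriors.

0.8073

Apply Bayes' rule sequentially, carrying P(author M) forward.
After a stylometric feature='absent': P(author M) = 0.4·0.4500 / (0.4·0.4500 + 0.45·0.5500) ≈ 0.4211
After a stylometric feature='present': P(author M) = 0.6·0.4211 / (0.6·0.4211 + 0.55·0.5789) ≈ 0.4424
After a stylometric feature='present': P(author M) = 0.6·0.4424 / (0.6·0.4424 + 0.55·0.5576) ≈ 0.4640
After a second stylistic marker='absent': P(author M) = 0.7·0.4640 / (0.7·0.4640 + 0.3·0.5360) ≈ 0.6688
After a stylometric feature='absent': P(author M) = 0.4·0.6688 / (0.4·0.6688 + 0.45·0.3312) ≈ 0.6422
After a second stylistic marker='absent': P(author M) = 0.7·0.6422 / (0.7·0.6422 + 0.3·0.3578) ≈ 0.8073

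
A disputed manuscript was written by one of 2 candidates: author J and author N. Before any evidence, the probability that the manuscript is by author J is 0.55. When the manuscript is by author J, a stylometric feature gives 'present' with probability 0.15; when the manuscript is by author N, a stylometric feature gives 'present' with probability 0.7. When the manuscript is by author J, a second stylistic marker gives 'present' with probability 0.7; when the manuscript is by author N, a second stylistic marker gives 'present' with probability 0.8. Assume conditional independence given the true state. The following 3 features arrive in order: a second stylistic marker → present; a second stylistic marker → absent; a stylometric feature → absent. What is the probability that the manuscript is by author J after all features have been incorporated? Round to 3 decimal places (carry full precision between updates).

After a second stylistic marker='present': P(author J) = 0.7·0.5500 / (0.7·0.5500 + 0.8·0.4500) ≈ 0.5168
After a second stylistic marker='absent': P(author J) = 0.3·0.5168 / (0.3·0.5168 + 0.2·0.4832) ≈ 0.6160
After a stylometric feature='absent': P(author J) = 0.85·0.6160 / (0.85·0.6160 + 0.3·0.3840) ≈ 0.8197

0.820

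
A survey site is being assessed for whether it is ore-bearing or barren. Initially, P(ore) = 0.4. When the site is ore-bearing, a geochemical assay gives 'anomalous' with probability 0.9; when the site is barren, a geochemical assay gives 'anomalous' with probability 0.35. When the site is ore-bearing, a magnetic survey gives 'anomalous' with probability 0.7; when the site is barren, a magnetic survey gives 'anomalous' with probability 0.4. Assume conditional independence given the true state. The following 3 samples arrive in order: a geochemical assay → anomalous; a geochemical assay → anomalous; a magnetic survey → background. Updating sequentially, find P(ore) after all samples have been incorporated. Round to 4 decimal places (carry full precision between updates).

0.6879

After a geochemical assay='anomalous': P(ore) = 0.9·0.4000 / (0.9·0.4000 + 0.35·0.6000) ≈ 0.6316
After a geochemical assay='anomalous': P(ore) = 0.9·0.6316 / (0.9·0.6316 + 0.35·0.3684) ≈ 0.8151
After a magnetic survey='background': P(ore) = 0.3·0.8151 / (0.3·0.8151 + 0.6·0.1849) ≈ 0.6879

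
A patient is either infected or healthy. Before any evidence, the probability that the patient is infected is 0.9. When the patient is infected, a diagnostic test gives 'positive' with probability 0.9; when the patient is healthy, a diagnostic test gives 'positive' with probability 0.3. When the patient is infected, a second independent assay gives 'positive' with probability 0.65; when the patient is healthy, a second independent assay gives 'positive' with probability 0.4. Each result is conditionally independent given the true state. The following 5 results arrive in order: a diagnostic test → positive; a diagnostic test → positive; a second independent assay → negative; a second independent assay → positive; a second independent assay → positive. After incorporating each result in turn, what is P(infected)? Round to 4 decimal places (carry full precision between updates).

After a diagnostic test='positive': P(infected) = 0.9·0.9000 / (0.9·0.9000 + 0.3·0.1000) ≈ 0.9643
After a diagnostic test='positive': P(infected) = 0.9·0.9643 / (0.9·0.9643 + 0.3·0.0357) ≈ 0.9878
After a second independent assay='negative': P(infected) = 0.35·0.9878 / (0.35·0.9878 + 0.6·0.0122) ≈ 0.9793
After a second independent assay='positive': P(infected) = 0.65·0.9793 / (0.65·0.9793 + 0.4·0.0207) ≈ 0.9871
After a second independent assay='positive': P(infected) = 0.65·0.9871 / (0.65·0.9871 + 0.4·0.0129) ≈ 0.9920

0.9920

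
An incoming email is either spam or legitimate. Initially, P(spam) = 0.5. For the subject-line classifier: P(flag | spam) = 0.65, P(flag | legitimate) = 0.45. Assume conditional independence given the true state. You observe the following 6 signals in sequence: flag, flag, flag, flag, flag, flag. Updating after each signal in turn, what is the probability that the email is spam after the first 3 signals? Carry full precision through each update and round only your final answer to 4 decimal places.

After 'flag': P(spam) = 0.65·0.5000 / (0.65·0.5000 + 0.45·0.5000) ≈ 0.5909
After 'flag': P(spam) = 0.65·0.5909 / (0.65·0.5909 + 0.45·0.4091) ≈ 0.6760
After 'flag': P(spam) = 0.65·0.6760 / (0.65·0.6760 + 0.45·0.3240) ≈ 0.7509

0.7509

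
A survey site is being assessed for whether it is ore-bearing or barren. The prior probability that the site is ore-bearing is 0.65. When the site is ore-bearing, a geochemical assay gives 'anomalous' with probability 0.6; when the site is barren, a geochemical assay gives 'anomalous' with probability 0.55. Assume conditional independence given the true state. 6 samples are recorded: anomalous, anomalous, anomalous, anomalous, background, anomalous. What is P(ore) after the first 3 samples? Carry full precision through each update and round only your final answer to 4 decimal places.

After 'anomalous': P(ore) = 0.6·0.6500 / (0.6·0.6500 + 0.55·0.3500) ≈ 0.6695
After 'anomalous': P(ore) = 0.6·0.6695 / (0.6·0.6695 + 0.55·0.3305) ≈ 0.6885
After 'anomalous': P(ore) = 0.6·0.6885 / (0.6·0.6885 + 0.55·0.3115) ≈ 0.7068

0.7068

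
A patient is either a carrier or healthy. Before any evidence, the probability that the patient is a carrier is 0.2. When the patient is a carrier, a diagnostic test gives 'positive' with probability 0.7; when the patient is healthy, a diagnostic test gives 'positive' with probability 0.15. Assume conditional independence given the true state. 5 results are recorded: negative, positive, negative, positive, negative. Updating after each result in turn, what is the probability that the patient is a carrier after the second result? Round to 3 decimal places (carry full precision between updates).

Each posterior becomes the prior for the next update.
After 'negative': P(carrier) = 0.3·0.2000 / (0.3·0.2000 + 0.85·0.8000) ≈ 0.0811
After 'positive': P(carrier) = 0.7·0.0811 / (0.7·0.0811 + 0.15·0.9189) ≈ 0.2917

0.292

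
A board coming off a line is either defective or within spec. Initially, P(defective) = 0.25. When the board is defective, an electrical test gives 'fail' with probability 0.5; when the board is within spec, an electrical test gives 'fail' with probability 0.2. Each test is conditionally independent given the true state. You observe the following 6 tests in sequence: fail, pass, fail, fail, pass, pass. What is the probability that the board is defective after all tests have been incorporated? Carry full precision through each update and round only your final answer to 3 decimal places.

0.560

After 'fail': P(defective) = 0.5·0.2500 / (0.5·0.2500 + 0.2·0.7500) ≈ 0.4545
After 'pass': P(defective) = 0.5·0.4545 / (0.5·0.4545 + 0.8·0.5455) ≈ 0.3425
After 'fail': P(defective) = 0.5·0.3425 / (0.5·0.3425 + 0.2·0.6575) ≈ 0.5656
After 'fail': P(defective) = 0.5·0.5656 / (0.5·0.5656 + 0.2·0.4344) ≈ 0.7650
After 'pass': P(defective) = 0.5·0.7650 / (0.5·0.7650 + 0.8·0.2350) ≈ 0.6705
After 'pass': P(defective) = 0.5·0.6705 / (0.5·0.6705 + 0.8·0.3295) ≈ 0.5598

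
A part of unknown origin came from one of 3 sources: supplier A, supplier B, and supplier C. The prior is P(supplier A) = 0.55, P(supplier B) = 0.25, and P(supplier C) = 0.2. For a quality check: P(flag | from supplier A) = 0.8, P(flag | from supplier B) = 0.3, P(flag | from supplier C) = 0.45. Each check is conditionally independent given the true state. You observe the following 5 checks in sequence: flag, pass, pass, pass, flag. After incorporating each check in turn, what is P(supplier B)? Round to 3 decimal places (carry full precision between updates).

After 'flag': normaliser = 0.8·0.5500 + 0.3·0.2500 + 0.45·0.2000; P(supplier A) ≈ 0.7273, P(supplier B) ≈ 0.1240, P(supplier C) ≈ 0.1488
After 'pass': normaliser = 0.2·0.7273 + 0.7·0.1240 + 0.55·0.1488; P(supplier A) ≈ 0.4632, P(supplier B) ≈ 0.2763, P(supplier C) ≈ 0.2605
After 'pass': normaliser = 0.2·0.4632 + 0.7·0.2763 + 0.55·0.2605; P(supplier A) ≈ 0.2158, P(supplier B) ≈ 0.4505, P(supplier C) ≈ 0.3337
After 'pass': normaliser = 0.2·0.2158 + 0.7·0.4505 + 0.55·0.3337; P(supplier A) ≈ 0.0796, P(supplier B) ≈ 0.5818, P(supplier C) ≈ 0.3386
After 'flag': normaliser = 0.8·0.0796 + 0.3·0.5818 + 0.45·0.3386; P(supplier A) ≈ 0.1630, P(supplier B) ≈ 0.4468, P(supplier C) ≈ 0.3901

0.447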